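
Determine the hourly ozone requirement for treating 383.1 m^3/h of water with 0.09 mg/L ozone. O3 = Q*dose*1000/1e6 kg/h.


O3 demand (mg/h) = Q * dose * 1000 = 383.1 * 0.09 * 1000 = 34479 mg/h
Convert mg to kg: 34479 / 1e6 = 0.034479 kg/h

0.034479 kg/h


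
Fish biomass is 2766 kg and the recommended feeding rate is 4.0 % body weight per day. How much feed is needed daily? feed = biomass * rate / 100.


Feeding rate fraction = 4.0% / 100 = 0.04
Daily feed = 2766 kg * 0.04 = 110.64 kg/day

110.64 kg/day


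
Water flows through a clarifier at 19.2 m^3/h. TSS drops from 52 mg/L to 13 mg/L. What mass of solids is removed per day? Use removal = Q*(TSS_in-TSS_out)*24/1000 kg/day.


Concentration drop: TSS_in - TSS_out = 52 - 13 = 39 mg/L
Hourly solids removed = Q * dTSS = 19.2 m^3/h * 39 mg/L = 748.8 g/h  (m^3/h * mg/L = g/h)
Daily solids removed = 748.8 * 24 = 17971.2 g/day
Convert g to kg: 17971.2 / 1000 = 17.9712 kg/day

17.9712 kg/day


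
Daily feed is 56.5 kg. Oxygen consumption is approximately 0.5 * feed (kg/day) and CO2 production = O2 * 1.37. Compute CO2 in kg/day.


O2 = 56.5 * 0.5 = 28.25
CO2 = 28.25 * 1.37 = 38.7025

38.7025 kg/day


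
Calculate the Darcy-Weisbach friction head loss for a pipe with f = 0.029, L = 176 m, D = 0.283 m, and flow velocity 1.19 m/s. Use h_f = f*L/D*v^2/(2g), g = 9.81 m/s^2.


v^2 = 1.19^2 = 1.4161 m^2/s^2
L/D = 176/0.283 = 621.90813
h_f = f*(L/D)*v^2/(2g) = 0.029 * 621.90813 * 1.4161 / 19.62 = 1.30172 m

1.30172 m


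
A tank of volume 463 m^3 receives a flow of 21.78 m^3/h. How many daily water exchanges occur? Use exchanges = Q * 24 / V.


Daily flow volume = 21.78 m^3/h * 24 h = 522.72 m^3/day
Exchanges = daily flow / tank volume = 522.72 / 463 = 1.12898 exchanges/day

1.12898 exchanges/day


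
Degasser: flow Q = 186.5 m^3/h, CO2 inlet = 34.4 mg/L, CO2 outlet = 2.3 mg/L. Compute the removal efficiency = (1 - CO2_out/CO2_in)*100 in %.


CO2_out / CO2_in = 2.3 / 34.4 = 0.066860465
Fraction remaining = 0.066860465
efficiency = (1 - 0.066860465) * 100 = 93.314 %

93.314 %


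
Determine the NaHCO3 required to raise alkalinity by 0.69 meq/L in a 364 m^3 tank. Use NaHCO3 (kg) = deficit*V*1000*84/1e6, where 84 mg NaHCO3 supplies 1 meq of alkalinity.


Tank volume in L = 364 m^3 * 1000 = 364000 L
Total meq required = 0.69 meq/L * 364000 L = 251160 meq
NaHCO3 mass = 251160 meq * 84 mg/meq / 1e6 = 21.0974 kg

21.0974 kg


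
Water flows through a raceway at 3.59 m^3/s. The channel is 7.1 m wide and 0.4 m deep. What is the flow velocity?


Cross-sectional area = W * d = 7.1 * 0.4 = 2.84 m^2
Velocity = Q / A = 3.59 / 2.84 = 1.26408 m/s

1.26408 m/s


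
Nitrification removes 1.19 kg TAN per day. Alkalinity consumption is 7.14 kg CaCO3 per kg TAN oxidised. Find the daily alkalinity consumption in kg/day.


Alkalinity factor: 7.14 kg CaCO3 consumed per kg TAN nitrified
alk = 1.19 kg TAN * 7.14 = 8.4966 kg CaCO3/day

8.4966 kg CaCO3/day


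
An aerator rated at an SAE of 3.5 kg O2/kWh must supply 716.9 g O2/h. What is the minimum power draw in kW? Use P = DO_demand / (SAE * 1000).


SAE in g O2/kWh = 3.5 * 1000 = 3500 g/kWh
P = DO_demand / SAE_g = 716.9 / 3500 = 0.204829 kW

0.204829 kW


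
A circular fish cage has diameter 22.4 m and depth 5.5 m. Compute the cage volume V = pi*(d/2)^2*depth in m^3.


r = d/2 = 22.4/2 = 11.2 m
Base area = pi*r^2 = pi*11.2^2 = 394.08138 m^2
Volume = 394.08138 * 5.5 = 2167.45 m^3

2167.45 m^3


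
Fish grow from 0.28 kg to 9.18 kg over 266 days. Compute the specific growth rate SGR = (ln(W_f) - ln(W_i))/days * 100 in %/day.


ln(W_f) = ln(9.18) = 2.2170272
ln(W_i) = ln(0.28) = -1.2729657
ln(W_f) - ln(W_i) = 2.2170272 - -1.2729657 = 3.4899929
SGR = 3.4899929 / 266 * 100 = 1.31203 %/day

1.31203 %/day


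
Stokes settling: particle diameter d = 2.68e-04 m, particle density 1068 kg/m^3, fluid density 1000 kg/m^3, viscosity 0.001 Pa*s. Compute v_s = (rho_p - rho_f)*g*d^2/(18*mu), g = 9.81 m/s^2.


Density difference: rho_p - rho_f = 1068 - 1000 = 68 kg/m^3
d^2 = (2.68e-04)^2 = 7.1824e-08 m^2
Numerator = (rho_p - rho_f) * g * d^2 = 68 * 9.81 * 7.1824e-08 = 4.7912354e-05
Denominator = 18 * mu = 18 * 0.001 = 0.018
v_s = 4.7912354e-05 / 0.018 = 0.0026618 m/s
Check: Re = rho_f * v_s * d / mu = 1000 * 0.0026618 * 2.68e-04 / 0.001 = 0.713 < 1, so Stokes' law applies.

0.0026618 m/s


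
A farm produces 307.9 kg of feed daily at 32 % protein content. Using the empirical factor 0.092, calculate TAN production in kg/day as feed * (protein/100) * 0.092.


Protein in feed = 307.9 * 32/100 = 98.528 kg/day
TAN = protein * 0.092 = 98.528 * 0.092 = 9.064576 kg/day

9.064576 kg/day


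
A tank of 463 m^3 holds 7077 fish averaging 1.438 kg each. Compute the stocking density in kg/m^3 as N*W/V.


Total biomass = 7077 fish * 1.438 kg = 10176.726 kg
Density = total biomass / volume = 10176.726 / 463 = 21.98 kg/m^3

21.98 kg/m^3


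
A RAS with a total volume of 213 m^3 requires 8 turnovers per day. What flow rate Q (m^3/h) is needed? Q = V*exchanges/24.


Daily recirculation volume = 213 m^3 * 8 = 1704 m^3/day
Flow rate Q = daily volume / 24 h = 1704 / 24 = 71 m^3/h

71 m^3/h


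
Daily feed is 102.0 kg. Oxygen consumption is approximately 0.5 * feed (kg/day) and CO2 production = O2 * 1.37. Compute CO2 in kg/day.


O2 = 102.0 * 0.5 = 51
CO2 = 51 * 1.37 = 69.87

69.87 kg/day


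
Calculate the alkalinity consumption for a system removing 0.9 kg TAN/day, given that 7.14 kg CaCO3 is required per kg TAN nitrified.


Alkalinity factor: 7.14 kg CaCO3 consumed per kg TAN nitrified
alk = 0.9 kg TAN * 7.14 = 6.426 kg CaCO3/day

6.426 kg CaCO3/day


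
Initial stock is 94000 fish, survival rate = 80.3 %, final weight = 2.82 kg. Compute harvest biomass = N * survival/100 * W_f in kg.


Survivors = 94000 * 80.3/100 = 75482 fish
Harvest biomass = survivors * W_f = 75482 * 2.82 = 212859.24 kg

212859.24 kg


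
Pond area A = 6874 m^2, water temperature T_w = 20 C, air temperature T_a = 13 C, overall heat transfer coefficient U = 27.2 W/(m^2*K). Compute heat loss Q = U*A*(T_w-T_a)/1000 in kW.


Temperature difference dT = 20 - 13 = 7 K
Heat loss (W) = U * A * dT = 27.2 * 6874 * 7 = 1308809.6 W
Convert to kW: 1308809.6 / 1000 = 1308.8096 kW

1308.8096 kW


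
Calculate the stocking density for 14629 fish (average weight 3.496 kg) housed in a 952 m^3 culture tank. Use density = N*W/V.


Total biomass = 14629 fish * 3.496 kg = 51142.984 kg
Density = total biomass / volume = 51142.984 / 952 = 53.7216 kg/m^3

53.7216 kg/m^3


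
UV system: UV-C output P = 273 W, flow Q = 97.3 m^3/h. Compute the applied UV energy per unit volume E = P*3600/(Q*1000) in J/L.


Energy delivered per hour = 273 W * 3600 s = 982800 J/h
Volume treated per hour = 97.3 m^3/h * 1000 = 97300 L/h
dose = 982800 / 97300 = 10.1007 J/L

10.1007 J/L


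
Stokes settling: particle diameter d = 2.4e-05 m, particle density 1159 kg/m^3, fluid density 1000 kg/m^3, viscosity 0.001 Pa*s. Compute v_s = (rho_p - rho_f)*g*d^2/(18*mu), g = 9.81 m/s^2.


Density difference: rho_p - rho_f = 1159 - 1000 = 159 kg/m^3
d^2 = (2.4e-05)^2 = 5.76e-10 m^2
Numerator = (rho_p - rho_f) * g * d^2 = 159 * 9.81 * 5.76e-10 = 8.9843904e-07
Denominator = 18 * mu = 18 * 0.001 = 0.018
v_s = 8.9843904e-07 / 0.018 = 4.99133e-05 m/s
Check: Re = rho_f * v_s * d / mu = 1000 * 4.99133e-05 * 2.4e-05 / 0.001 = 0.0012 < 1, so Stokes' law applies.

4.99133e-05 m/s


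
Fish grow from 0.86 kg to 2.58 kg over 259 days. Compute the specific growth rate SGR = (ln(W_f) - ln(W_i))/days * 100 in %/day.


ln(W_f) = ln(2.58) = 0.9477894
ln(W_i) = ln(0.86) = -0.15082289
ln(W_f) - ln(W_i) = 0.9477894 - -0.15082289 = 1.0986123
SGR = 1.0986123 / 259 * 100 = 0.424175 %/day

0.424175 %/day


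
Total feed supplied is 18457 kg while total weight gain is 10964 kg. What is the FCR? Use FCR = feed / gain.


FCR = feed consumed / weight gained
FCR = 18457 kg / 10964 kg = 1.68342

1.68342


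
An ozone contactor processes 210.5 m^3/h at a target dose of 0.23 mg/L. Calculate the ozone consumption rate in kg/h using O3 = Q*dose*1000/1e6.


O3 demand (mg/h) = Q * dose * 1000 = 210.5 * 0.23 * 1000 = 48415 mg/h
Convert mg to kg: 48415 / 1e6 = 0.048415 kg/h

0.048415 kg/h


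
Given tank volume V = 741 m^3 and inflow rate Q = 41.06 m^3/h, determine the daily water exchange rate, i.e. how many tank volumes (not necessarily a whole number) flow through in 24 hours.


Daily flow volume = 41.06 m^3/h * 24 h = 985.44 m^3/day
Exchanges = daily flow / tank volume = 985.44 / 741 = 1.32988 exchanges/day

1.32988 exchanges/day


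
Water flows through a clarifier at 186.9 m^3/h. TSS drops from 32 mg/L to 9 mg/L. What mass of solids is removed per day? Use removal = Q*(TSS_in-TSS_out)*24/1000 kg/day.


Concentration drop: TSS_in - TSS_out = 32 - 9 = 23 mg/L
Hourly solids removed = Q * dTSS = 186.9 m^3/h * 23 mg/L = 4298.7 g/h  (m^3/h * mg/L = g/h)
Daily solids removed = 4298.7 * 24 = 103168.8 g/day
Convert g to kg: 103168.8 / 1000 = 103.1688 kg/day

103.1688 kg/day


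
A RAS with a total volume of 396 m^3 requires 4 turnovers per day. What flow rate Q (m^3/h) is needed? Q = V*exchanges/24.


Daily recirculation volume = 396 m^3 * 4 = 1584 m^3/day
Flow rate Q = daily volume / 24 h = 1584 / 24 = 66 m^3/h

66 m^3/h


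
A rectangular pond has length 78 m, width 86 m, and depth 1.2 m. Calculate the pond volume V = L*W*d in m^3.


Base area = L * W = 78 * 86 = 6708 m^2
Volume = area * depth = 6708 * 1.2 = 8049.6 m^3

8049.6 m^3


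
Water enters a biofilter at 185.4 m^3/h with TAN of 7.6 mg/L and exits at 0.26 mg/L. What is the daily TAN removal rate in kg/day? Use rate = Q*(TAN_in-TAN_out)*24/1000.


Concentration drop: TAN_in - TAN_out = 7.6 - 0.26 = 7.34 mg/L
Hourly TAN removed = Q * dTAN = 185.4 m^3/h * 7.34 mg/L = 1360.836 g/h  (m^3/h * mg/L = g/h)
Daily TAN removed = 1360.836 * 24 = 32660.064 g/day
Convert to kg/day: 32660.064 / 1000 = 32.660064 kg/day

32.660064 kg/day


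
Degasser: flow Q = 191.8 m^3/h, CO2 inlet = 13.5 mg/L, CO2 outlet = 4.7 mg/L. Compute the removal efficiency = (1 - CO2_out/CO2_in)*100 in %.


CO2_out / CO2_in = 4.7 / 13.5 = 0.34814815
Fraction remaining = 0.34814815
efficiency = (1 - 0.34814815) * 100 = 65.1852 %

65.1852 %


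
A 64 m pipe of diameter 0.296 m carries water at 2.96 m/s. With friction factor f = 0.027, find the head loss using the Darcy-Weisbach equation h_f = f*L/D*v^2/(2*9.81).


v^2 = 2.96^2 = 8.7616 m^2/s^2
L/D = 64/0.296 = 216.21622
h_f = f*(L/D)*v^2/(2g) = 0.027 * 216.21622 * 8.7616 / 19.62 = 2.60697 m

2.60697 m


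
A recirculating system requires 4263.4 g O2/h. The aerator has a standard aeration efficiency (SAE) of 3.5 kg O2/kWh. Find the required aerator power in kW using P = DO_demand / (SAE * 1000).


SAE in g O2/kWh = 3.5 * 1000 = 3500 g/kWh
P = DO_demand / SAE_g = 4263.4 / 3500 = 1.21811 kW

1.21811 kW


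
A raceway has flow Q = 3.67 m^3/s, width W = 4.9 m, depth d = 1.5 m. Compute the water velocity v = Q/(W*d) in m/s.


Cross-sectional area = W * d = 4.9 * 1.5 = 7.35 m^2
Velocity = Q / A = 3.67 / 7.35 = 0.49932 m/s

0.49932 m/s


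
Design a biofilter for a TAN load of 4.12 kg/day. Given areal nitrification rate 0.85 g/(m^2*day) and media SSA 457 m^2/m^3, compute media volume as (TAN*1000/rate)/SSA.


A = 4.12*1000 / 0.85 = 4847.0588 m^2
V = 4847.0588 / 457 = 10.6063

10.6063 m^3


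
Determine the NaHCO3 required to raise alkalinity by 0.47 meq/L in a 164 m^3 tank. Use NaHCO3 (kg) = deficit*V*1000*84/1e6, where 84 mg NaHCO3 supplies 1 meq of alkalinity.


Tank volume in L = 164 m^3 * 1000 = 164000 L
Total meq required = 0.47 meq/L * 164000 L = 77080 meq
NaHCO3 mass = 77080 meq * 84 mg/meq / 1e6 = 6.47472 kg

6.47472 kg


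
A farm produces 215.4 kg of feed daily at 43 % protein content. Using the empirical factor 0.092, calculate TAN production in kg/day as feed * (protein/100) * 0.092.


Protein in feed = 215.4 * 43/100 = 92.622 kg/day
TAN = protein * 0.092 = 92.622 * 0.092 = 8.521224 kg/day

8.521224 kg/day


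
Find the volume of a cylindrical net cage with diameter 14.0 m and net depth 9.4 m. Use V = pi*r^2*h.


r = d/2 = 14.0/2 = 7 m
Base area = pi*r^2 = pi*7^2 = 153.93804 m^2
Volume = 153.93804 * 9.4 = 1447.02 m^3

1447.02 m^3


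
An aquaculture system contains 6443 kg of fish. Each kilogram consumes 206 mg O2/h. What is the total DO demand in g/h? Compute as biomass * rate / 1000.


Total O2 consumption (mg/h) = 6443 kg * 206 mg/(kg*h) = 1327258 mg/h
Convert to g/h: 1327258 / 1000 = 1327.258 g/h

1327.258 g/h


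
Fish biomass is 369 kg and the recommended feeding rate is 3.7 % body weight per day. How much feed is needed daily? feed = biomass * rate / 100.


Feeding rate fraction = 3.7% / 100 = 0.037
Daily feed = 369 kg * 0.037 = 13.653 kg/day

13.653 kg/day


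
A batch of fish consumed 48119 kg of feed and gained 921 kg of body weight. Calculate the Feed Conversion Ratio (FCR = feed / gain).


FCR = feed consumed / weight gained
FCR = 48119 kg / 921 kg = 52.2465

52.2465


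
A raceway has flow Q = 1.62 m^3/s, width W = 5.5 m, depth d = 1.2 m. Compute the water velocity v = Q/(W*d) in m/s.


Cross-sectional area = W * d = 5.5 * 1.2 = 6.6 m^2
Velocity = Q / A = 1.62 / 6.6 = 0.245455 m/s

0.245455 m/s


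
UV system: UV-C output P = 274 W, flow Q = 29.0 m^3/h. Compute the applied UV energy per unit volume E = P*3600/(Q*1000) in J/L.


Energy delivered per hour = 274 W * 3600 s = 986400 J/h
Volume treated per hour = 29.0 m^3/h * 1000 = 29000 L/h
dose = 986400 / 29000 = 34.0138 J/L

34.0138 J/L


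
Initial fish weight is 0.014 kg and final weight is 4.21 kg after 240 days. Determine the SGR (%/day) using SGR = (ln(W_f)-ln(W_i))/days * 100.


ln(W_f) = ln(4.21) = 1.4374626
ln(W_i) = ln(0.014) = -4.2686979
ln(W_f) - ln(W_i) = 1.4374626 - -4.2686979 = 5.7061605
SGR = 5.7061605 / 240 * 100 = 2.37757 %/day

2.37757 %/day


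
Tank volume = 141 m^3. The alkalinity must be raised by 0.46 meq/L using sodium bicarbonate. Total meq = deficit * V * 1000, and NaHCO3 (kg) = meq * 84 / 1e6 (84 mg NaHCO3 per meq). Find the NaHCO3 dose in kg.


Tank volume in L = 141 m^3 * 1000 = 141000 L
Total meq required = 0.46 meq/L * 141000 L = 64860 meq
NaHCO3 mass = 64860 meq * 84 mg/meq / 1e6 = 5.44824 kg

5.44824 kg


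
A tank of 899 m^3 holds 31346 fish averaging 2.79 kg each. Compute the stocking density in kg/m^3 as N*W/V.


Total biomass = 31346 fish * 2.79 kg = 87455.34 kg
Density = total biomass / volume = 87455.34 / 899 = 97.2807 kg/m^3

97.2807 kg/m^3


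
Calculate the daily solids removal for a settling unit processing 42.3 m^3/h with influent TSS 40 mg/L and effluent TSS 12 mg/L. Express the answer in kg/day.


Concentration drop: TSS_in - TSS_out = 40 - 12 = 28 mg/L
Hourly solids removed = Q * dTSS = 42.3 m^3/h * 28 mg/L = 1184.4 g/h  (m^3/h * mg/L = g/h)
Daily solids removed = 1184.4 * 24 = 28425.6 g/day
Convert g to kg: 28425.6 / 1000 = 28.4256 kg/day

28.4256 kg/day


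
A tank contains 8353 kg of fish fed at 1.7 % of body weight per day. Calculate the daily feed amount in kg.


Feeding rate fraction = 1.7% / 100 = 0.017
Daily feed = 8353 kg * 0.017 = 142.001 kg/day

142.001 kg/day


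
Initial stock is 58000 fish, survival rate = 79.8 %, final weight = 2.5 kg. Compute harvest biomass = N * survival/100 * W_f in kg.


Survivors = 58000 * 79.8/100 = 46284 fish
Harvest biomass = survivors * W_f = 46284 * 2.5 = 115710 kg

115710 kg


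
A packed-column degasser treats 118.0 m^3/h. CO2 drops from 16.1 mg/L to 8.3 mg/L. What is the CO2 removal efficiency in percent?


CO2_out / CO2_in = 8.3 / 16.1 = 0.51552795
Fraction remaining = 0.51552795
efficiency = (1 - 0.51552795) * 100 = 48.4472 %

48.4472 %


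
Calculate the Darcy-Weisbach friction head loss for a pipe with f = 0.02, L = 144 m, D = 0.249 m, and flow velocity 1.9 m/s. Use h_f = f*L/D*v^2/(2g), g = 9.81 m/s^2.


v^2 = 1.9^2 = 3.61 m^2/s^2
L/D = 144/0.249 = 578.31325
h_f = f*(L/D)*v^2/(2g) = 0.02 * 578.31325 * 3.61 / 19.62 = 2.12815 m

2.12815 m


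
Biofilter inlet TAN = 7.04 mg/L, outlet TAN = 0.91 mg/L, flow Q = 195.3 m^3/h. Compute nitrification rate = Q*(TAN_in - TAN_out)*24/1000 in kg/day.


Concentration drop: TAN_in - TAN_out = 7.04 - 0.91 = 6.13 mg/L
Hourly TAN removed = Q * dTAN = 195.3 m^3/h * 6.13 mg/L = 1197.189 g/h  (m^3/h * mg/L = g/h)
Daily TAN removed = 1197.189 * 24 = 28732.536 g/day
Convert to kg/day: 28732.536 / 1000 = 28.732536 kg/day

28.732536 kg/day


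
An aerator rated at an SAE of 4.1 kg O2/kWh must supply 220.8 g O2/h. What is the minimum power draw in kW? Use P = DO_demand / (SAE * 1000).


SAE in g O2/kWh = 4.1 * 1000 = 4100 g/kWh
P = DO_demand / SAE_g = 220.8 / 4100 = 0.0538537 kW

0.0538537 kW


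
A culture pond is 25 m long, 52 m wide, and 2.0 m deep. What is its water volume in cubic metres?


Base area = L * W = 25 * 52 = 1300 m^2
Volume = area * depth = 1300 * 2.0 = 2600 m^3

2600 m^3


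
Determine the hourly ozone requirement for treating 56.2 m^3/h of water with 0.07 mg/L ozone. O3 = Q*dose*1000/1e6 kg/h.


O3 demand (mg/h) = Q * dose * 1000 = 56.2 * 0.07 * 1000 = 3934 mg/h
Convert mg to kg: 3934 / 1e6 = 0.003934 kg/h

0.003934 kg/h


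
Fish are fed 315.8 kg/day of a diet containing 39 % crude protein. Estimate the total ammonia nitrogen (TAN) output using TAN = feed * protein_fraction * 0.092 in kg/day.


Protein in feed = 315.8 * 39/100 = 123.162 kg/day
TAN = protein * 0.092 = 123.162 * 0.092 = 11.330904 kg/day

11.330904 kg/day


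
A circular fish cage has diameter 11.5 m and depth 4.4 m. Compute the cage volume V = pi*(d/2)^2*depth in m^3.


r = d/2 = 11.5/2 = 5.75 m
Base area = pi*r^2 = pi*5.75^2 = 103.86891 m^2
Volume = 103.86891 * 4.4 = 457.023 m^3

457.023 m^3


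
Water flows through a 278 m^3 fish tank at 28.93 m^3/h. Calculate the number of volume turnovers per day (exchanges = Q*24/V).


Daily flow volume = 28.93 m^3/h * 24 h = 694.32 m^3/day
Exchanges = daily flow / tank volume = 694.32 / 278 = 2.49755 exchanges/day

2.49755 exchanges/day


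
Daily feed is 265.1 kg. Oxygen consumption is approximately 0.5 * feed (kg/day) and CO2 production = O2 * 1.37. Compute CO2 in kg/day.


O2 = 265.1 * 0.5 = 132.55
CO2 = 132.55 * 1.37 = 181.5935

181.5935 kg/day


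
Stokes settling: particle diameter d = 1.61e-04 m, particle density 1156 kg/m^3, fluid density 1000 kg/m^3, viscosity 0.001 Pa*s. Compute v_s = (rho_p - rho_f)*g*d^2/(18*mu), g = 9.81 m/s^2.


Density difference: rho_p - rho_f = 1156 - 1000 = 156 kg/m^3
d^2 = (1.61e-04)^2 = 2.5921e-08 m^2
Numerator = (rho_p - rho_f) * g * d^2 = 156 * 9.81 * 2.5921e-08 = 3.9668462e-05
Denominator = 18 * mu = 18 * 0.001 = 0.018
v_s = 3.9668462e-05 / 0.018 = 0.0022038 m/s
Check: Re = rho_f * v_s * d / mu = 1000 * 0.0022038 * 1.61e-04 / 0.001 = 0.355 < 1, so Stokes' law applies.

0.0022038 m/s


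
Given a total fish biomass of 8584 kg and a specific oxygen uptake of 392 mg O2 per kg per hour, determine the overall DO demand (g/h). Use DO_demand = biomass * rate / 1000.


Total O2 consumption (mg/h) = 8584 kg * 392 mg/(kg*h) = 3364928 mg/h
Convert to g/h: 3364928 / 1000 = 3364.928 g/h

3364.928 g/h


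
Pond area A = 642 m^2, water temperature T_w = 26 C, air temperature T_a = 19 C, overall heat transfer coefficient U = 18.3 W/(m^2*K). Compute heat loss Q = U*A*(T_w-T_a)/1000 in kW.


Temperature difference dT = 26 - 19 = 7 K
Heat loss (W) = U * A * dT = 18.3 * 642 * 7 = 82240.2 W
Convert to kW: 82240.2 / 1000 = 82.2402 kW

82.2402 kW


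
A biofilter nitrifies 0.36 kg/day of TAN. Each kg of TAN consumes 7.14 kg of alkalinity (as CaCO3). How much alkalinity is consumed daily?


Alkalinity factor: 7.14 kg CaCO3 consumed per kg TAN nitrified
alk = 0.36 kg TAN * 7.14 = 2.5704 kg CaCO3/day

2.5704 kg CaCO3/day


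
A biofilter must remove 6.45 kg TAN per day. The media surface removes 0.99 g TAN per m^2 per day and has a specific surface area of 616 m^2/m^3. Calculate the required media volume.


A = 6.45*1000 / 0.99 = 6515.1515 m^2
V = 6515.1515 / 616 = 10.5765

10.5765 m^3


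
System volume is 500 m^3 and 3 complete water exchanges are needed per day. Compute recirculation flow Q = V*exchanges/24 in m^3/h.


Daily recirculation volume = 500 m^3 * 3 = 1500 m^3/day
Flow rate Q = daily volume / 24 h = 1500 / 24 = 62.5 m^3/h

62.5 m^3/h


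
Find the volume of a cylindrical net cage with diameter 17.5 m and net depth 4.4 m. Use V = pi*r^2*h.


r = d/2 = 17.5/2 = 8.75 m
Base area = pi*r^2 = pi*8.75^2 = 240.52819 m^2
Volume = 240.52819 * 4.4 = 1058.32 m^3

1058.32 m^3


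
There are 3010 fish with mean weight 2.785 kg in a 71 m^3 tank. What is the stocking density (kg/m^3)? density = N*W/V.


Total biomass = 3010 fish * 2.785 kg = 8382.85 kg
Density = total biomass / volume = 8382.85 / 71 = 118.068 kg/m^3

118.068 kg/m^3


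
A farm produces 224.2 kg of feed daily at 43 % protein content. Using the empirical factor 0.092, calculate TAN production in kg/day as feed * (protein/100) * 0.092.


Protein in feed = 224.2 * 43/100 = 96.406 kg/day
TAN = protein * 0.092 = 96.406 * 0.092 = 8.869352 kg/day

8.869352 kg/day


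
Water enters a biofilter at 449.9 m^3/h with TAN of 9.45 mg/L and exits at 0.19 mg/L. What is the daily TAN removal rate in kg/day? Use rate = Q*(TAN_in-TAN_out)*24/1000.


Concentration drop: TAN_in - TAN_out = 9.45 - 0.19 = 9.26 mg/L
Hourly TAN removed = Q * dTAN = 449.9 m^3/h * 9.26 mg/L = 4166.074 g/h  (m^3/h * mg/L = g/h)
Daily TAN removed = 4166.074 * 24 = 99985.776 g/day
Convert to kg/day: 99985.776 / 1000 = 99.985776 kg/day

99.985776 kg/day


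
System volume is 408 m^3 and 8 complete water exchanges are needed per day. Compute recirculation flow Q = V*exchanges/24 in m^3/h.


Daily recirculation volume = 408 m^3 * 8 = 3264 m^3/day
Flow rate Q = daily volume / 24 h = 3264 / 24 = 136 m^3/h

136 m^3/h


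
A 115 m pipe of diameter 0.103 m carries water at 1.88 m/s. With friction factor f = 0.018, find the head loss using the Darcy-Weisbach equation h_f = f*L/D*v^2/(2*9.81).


v^2 = 1.88^2 = 3.5344 m^2/s^2
L/D = 115/0.103 = 1116.5049
h_f = f*(L/D)*v^2/(2g) = 0.018 * 1116.5049 * 3.5344 / 19.62 = 3.62034 m

3.62034 m


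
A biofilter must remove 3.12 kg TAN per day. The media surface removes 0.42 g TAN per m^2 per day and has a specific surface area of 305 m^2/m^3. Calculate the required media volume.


A = 3.12*1000 / 0.42 = 7428.5714 m^2
V = 7428.5714 / 305 = 24.356

24.356 m^3


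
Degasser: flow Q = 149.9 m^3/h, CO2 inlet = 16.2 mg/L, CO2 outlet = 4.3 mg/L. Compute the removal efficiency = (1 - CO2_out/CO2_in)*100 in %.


CO2_out / CO2_in = 4.3 / 16.2 = 0.2654321
Fraction remaining = 0.2654321
efficiency = (1 - 0.2654321) * 100 = 73.4568 %

73.4568 %


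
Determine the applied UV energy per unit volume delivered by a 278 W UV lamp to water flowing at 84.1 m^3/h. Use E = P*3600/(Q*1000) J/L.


Energy delivered per hour = 278 W * 3600 s = 1000800 J/h
Volume treated per hour = 84.1 m^3/h * 1000 = 84100 L/h
dose = 1000800 / 84100 = 11.9001 J/L

11.9001 J/L


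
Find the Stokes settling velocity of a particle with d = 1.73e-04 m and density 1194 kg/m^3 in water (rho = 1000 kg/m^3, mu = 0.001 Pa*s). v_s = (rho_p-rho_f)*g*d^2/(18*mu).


Density difference: rho_p - rho_f = 1194 - 1000 = 194 kg/m^3
d^2 = (1.73e-04)^2 = 2.9929e-08 m^2
Numerator = (rho_p - rho_f) * g * d^2 = 194 * 9.81 * 2.9929e-08 = 5.6959077e-05
Denominator = 18 * mu = 18 * 0.001 = 0.018
v_s = 5.6959077e-05 / 0.018 = 0.00316439 m/s
Check: Re = rho_f * v_s * d / mu = 1000 * 0.00316439 * 1.73e-04 / 0.001 = 0.547 < 1, so Stokes' law applies.

0.00316439 m/s


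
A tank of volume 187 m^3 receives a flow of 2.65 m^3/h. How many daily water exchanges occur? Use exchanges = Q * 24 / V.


Daily flow volume = 2.65 m^3/h * 24 h = 63.6 m^3/day
Exchanges = daily flow / tank volume = 63.6 / 187 = 0.340107 exchanges/day

0.340107 exchanges/day


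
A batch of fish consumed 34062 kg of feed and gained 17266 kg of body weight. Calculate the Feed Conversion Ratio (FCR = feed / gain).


FCR = feed consumed / weight gained
FCR = 34062 kg / 17266 kg = 1.97278

1.97278


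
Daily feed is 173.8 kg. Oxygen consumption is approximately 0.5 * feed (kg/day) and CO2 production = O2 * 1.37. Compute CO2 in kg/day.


O2 = 173.8 * 0.5 = 86.9
CO2 = 86.9 * 1.37 = 119.053

119.053 kg/day


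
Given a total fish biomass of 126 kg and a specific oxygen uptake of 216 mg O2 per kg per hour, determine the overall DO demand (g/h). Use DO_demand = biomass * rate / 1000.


Total O2 consumption (mg/h) = 126 kg * 216 mg/(kg*h) = 27216 mg/h
Convert to g/h: 27216 / 1000 = 27.216 g/h

27.216 g/h


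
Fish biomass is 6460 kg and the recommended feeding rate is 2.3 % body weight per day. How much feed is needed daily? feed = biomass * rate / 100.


Feeding rate fraction = 2.3% / 100 = 0.023
Daily feed = 6460 kg * 0.023 = 148.58 kg/day

148.58 kg/day


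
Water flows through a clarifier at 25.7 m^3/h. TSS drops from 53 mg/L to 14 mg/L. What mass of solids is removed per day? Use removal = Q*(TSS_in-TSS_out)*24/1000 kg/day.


Concentration drop: TSS_in - TSS_out = 53 - 14 = 39 mg/L
Hourly solids removed = Q * dTSS = 25.7 m^3/h * 39 mg/L = 1002.3 g/h  (m^3/h * mg/L = g/h)
Daily solids removed = 1002.3 * 24 = 24055.2 g/day
Convert g to kg: 24055.2 / 1000 = 24.0552 kg/day

24.0552 kg/day


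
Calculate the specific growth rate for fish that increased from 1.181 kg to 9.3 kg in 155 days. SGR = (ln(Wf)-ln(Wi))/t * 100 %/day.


ln(W_f) = ln(9.3) = 2.2300144
ln(W_i) = ln(1.181) = 0.16636154
ln(W_f) - ln(W_i) = 2.2300144 - 0.16636154 = 2.0636529
SGR = 2.0636529 / 155 * 100 = 1.33139 %/day

1.33139 %/day


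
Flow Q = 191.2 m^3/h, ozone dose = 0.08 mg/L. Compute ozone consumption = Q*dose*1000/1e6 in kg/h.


O3 demand (mg/h) = Q * dose * 1000 = 191.2 * 0.08 * 1000 = 15296 mg/h
Convert mg to kg: 15296 / 1e6 = 0.015296 kg/h

0.015296 kg/h


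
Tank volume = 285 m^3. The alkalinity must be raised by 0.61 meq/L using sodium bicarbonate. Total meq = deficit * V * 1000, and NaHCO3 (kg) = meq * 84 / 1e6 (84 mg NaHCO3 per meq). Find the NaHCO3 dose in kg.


Tank volume in L = 285 m^3 * 1000 = 285000 L
Total meq required = 0.61 meq/L * 285000 L = 173850 meq
NaHCO3 mass = 173850 meq * 84 mg/meq / 1e6 = 14.6034 kg

14.6034 kg


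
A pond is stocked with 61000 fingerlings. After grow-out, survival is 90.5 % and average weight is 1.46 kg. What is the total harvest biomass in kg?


Survivors = 61000 * 90.5/100 = 55205 fish
Harvest biomass = survivors * W_f = 55205 * 1.46 = 80599.3 kg

80599.3 kg


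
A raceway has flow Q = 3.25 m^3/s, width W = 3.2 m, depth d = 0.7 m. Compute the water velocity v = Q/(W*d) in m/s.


Cross-sectional area = W * d = 3.2 * 0.7 = 2.24 m^2
Velocity = Q / A = 3.25 / 2.24 = 1.45089 m/s

1.45089 m/s


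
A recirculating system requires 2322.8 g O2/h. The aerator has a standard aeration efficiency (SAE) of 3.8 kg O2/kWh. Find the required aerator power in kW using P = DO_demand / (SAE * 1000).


SAE in g O2/kWh = 3.8 * 1000 = 3800 g/kWh
P = DO_demand / SAE_g = 2322.8 / 3800 = 0.611263 kW

0.611263 kW


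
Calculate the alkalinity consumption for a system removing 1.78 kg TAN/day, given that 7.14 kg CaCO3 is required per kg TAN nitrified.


Alkalinity factor: 7.14 kg CaCO3 consumed per kg TAN nitrified
alk = 1.78 kg TAN * 7.14 = 12.7092 kg CaCO3/day

12.7092 kg CaCO3/day


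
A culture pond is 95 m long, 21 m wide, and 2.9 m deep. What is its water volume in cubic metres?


Base area = L * W = 95 * 21 = 1995 m^2
Volume = area * depth = 1995 * 2.9 = 5785.5 m^3

5785.5 m^3


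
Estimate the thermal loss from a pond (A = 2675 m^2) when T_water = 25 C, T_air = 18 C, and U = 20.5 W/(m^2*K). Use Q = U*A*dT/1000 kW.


Temperature difference dT = 25 - 18 = 7 K
Heat loss (W) = U * A * dT = 20.5 * 2675 * 7 = 383862.5 W
Convert to kW: 383862.5 / 1000 = 383.8625 kW

383.8625 kW


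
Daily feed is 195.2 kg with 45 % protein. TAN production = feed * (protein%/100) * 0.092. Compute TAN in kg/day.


Protein in feed = 195.2 * 45/100 = 87.84 kg/day
TAN = protein * 0.092 = 87.84 * 0.092 = 8.08128 kg/day

8.08128 kg/day


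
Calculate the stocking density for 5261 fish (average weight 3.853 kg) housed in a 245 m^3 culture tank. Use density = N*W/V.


Total biomass = 5261 fish * 3.853 kg = 20270.633 kg
Density = total biomass / volume = 20270.633 / 245 = 82.7373 kg/m^3

82.7373 kg/m^3


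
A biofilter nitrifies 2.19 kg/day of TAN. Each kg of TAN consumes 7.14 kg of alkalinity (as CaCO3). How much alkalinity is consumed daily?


Alkalinity factor: 7.14 kg CaCO3 consumed per kg TAN nitrified
alk = 2.19 kg TAN * 7.14 = 15.6366 kg CaCO3/day

15.6366 kg CaCO3/day


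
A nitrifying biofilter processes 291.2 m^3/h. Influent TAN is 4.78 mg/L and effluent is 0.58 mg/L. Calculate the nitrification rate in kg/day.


Concentration drop: TAN_in - TAN_out = 4.78 - 0.58 = 4.2 mg/L
Hourly TAN removed = Q * dTAN = 291.2 m^3/h * 4.2 mg/L = 1223.04 g/h  (m^3/h * mg/L = g/h)
Daily TAN removed = 1223.04 * 24 = 29352.96 g/day
Convert to kg/day: 29352.96 / 1000 = 29.35296 kg/day

29.35296 kg/day


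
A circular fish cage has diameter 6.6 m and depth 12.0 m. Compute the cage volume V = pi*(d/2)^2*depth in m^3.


r = d/2 = 6.6/2 = 3.3 m
Base area = pi*r^2 = pi*3.3^2 = 34.211944 m^2
Volume = 34.211944 * 12.0 = 410.543 m^3

410.543 m^3


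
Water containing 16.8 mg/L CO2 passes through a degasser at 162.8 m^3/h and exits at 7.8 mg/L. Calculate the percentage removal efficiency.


CO2_out / CO2_in = 7.8 / 16.8 = 0.46428571
Fraction remaining = 0.46428571
efficiency = (1 - 0.46428571) * 100 = 53.5714 %

53.5714 %


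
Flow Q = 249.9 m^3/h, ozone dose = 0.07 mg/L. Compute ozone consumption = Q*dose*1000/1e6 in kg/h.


O3 demand (mg/h) = Q * dose * 1000 = 249.9 * 0.07 * 1000 = 17493 mg/h
Convert mg to kg: 17493 / 1e6 = 0.017493 kg/h

0.017493 kg/h


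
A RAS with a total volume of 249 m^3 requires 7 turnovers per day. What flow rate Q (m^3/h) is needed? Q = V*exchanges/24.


Daily recirculation volume = 249 m^3 * 7 = 1743 m^3/day
Flow rate Q = daily volume / 24 h = 1743 / 24 = 72.625 m^3/h

72.625 m^3/h


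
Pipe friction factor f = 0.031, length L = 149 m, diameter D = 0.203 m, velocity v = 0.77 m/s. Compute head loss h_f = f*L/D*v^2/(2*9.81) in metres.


v^2 = 0.77^2 = 0.5929 m^2/s^2
L/D = 149/0.203 = 733.99015
h_f = f*(L/D)*v^2/(2g) = 0.031 * 733.99015 * 0.5929 / 19.62 = 0.687598 m

0.687598 m


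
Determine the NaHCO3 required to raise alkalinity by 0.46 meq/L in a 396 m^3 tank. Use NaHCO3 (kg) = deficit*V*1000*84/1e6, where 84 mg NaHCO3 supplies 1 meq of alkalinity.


Tank volume in L = 396 m^3 * 1000 = 396000 L
Total meq required = 0.46 meq/L * 396000 L = 182160 meq
NaHCO3 mass = 182160 meq * 84 mg/meq / 1e6 = 15.3014 kg

15.3014 kg


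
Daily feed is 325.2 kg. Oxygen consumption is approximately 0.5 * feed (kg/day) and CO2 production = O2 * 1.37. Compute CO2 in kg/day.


O2 = 325.2 * 0.5 = 162.6
CO2 = 162.6 * 1.37 = 222.762

222.762 kg/day


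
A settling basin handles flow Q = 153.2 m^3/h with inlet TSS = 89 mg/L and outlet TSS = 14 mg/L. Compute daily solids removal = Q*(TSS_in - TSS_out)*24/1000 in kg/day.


Concentration drop: TSS_in - TSS_out = 89 - 14 = 75 mg/L
Hourly solids removed = Q * dTSS = 153.2 m^3/h * 75 mg/L = 11490 g/h  (m^3/h * mg/L = g/h)
Daily solids removed = 11490 * 24 = 275760 g/day
Convert g to kg: 275760 / 1000 = 275.76 kg/day

275.76 kg/day


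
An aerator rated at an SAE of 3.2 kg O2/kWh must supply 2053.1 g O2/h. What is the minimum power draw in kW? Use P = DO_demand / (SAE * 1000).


SAE in g O2/kWh = 3.2 * 1000 = 3200 g/kWh
P = DO_demand / SAE_g = 2053.1 / 3200 = 0.641594 kW

0.641594 kW


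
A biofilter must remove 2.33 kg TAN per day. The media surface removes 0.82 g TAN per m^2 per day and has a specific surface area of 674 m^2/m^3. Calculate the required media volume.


A = 2.33*1000 / 0.82 = 2841.4634 m^2
V = 2841.4634 / 674 = 4.21582

4.21582 m^3


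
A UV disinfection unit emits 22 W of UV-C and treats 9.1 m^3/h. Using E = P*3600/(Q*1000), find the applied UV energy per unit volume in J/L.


Energy delivered per hour = 22 W * 3600 s = 79200 J/h
Volume treated per hour = 9.1 m^3/h * 1000 = 9100 L/h
dose = 79200 / 9100 = 8.7033 J/L

8.7033 J/L


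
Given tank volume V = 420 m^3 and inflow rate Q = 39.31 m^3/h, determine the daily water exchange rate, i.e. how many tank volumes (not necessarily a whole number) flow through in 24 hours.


Daily flow volume = 39.31 m^3/h * 24 h = 943.44 m^3/day
Exchanges = daily flow / tank volume = 943.44 / 420 = 2.24629 exchanges/day

2.24629 exchanges/day


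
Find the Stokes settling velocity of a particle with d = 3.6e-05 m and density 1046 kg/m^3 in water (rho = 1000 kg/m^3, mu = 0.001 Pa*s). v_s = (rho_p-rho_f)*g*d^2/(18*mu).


Density difference: rho_p - rho_f = 1046 - 1000 = 46 kg/m^3
d^2 = (3.6e-05)^2 = 1.296e-09 m^2
Numerator = (rho_p - rho_f) * g * d^2 = 46 * 9.81 * 1.296e-09 = 5.8483296e-07
Denominator = 18 * mu = 18 * 0.001 = 0.018
v_s = 5.8483296e-07 / 0.018 = 3.24907e-05 m/s
Check: Re = rho_f * v_s * d / mu = 1000 * 3.24907e-05 * 3.6e-05 / 0.001 = 0.00117 < 1, so Stokes' law applies.

3.24907e-05 m/s


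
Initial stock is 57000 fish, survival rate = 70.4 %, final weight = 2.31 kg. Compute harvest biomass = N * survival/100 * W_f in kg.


Survivors = 57000 * 70.4/100 = 40128 fish
Harvest biomass = survivors * W_f = 40128 * 2.31 = 92695.68 kg

92695.68 kg


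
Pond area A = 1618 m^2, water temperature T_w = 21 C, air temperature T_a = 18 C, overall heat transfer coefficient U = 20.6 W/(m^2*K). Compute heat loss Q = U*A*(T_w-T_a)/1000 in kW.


Temperature difference dT = 21 - 18 = 3 K
Heat loss (W) = U * A * dT = 20.6 * 1618 * 3 = 99992.4 W
Convert to kW: 99992.4 / 1000 = 99.9924 kW

99.9924 kW


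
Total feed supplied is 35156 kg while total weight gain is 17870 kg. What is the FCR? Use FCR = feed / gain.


FCR = feed consumed / weight gained
FCR = 35156 kg / 17870 kg = 1.96732

1.96732


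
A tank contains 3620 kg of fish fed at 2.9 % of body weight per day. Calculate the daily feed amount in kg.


Feeding rate fraction = 2.9% / 100 = 0.029
Daily feed = 3620 kg * 0.029 = 104.98 kg/day

104.98 kg/day


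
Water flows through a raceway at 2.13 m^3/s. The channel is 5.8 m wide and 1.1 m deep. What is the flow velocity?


Cross-sectional area = W * d = 5.8 * 1.1 = 6.38 m^2
Velocity = Q / A = 2.13 / 6.38 = 0.333856 m/s

0.333856 m/s


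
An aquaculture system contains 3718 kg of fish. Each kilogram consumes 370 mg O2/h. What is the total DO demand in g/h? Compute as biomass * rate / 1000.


Total O2 consumption (mg/h) = 3718 kg * 370 mg/(kg*h) = 1375660 mg/h
Convert to g/h: 1375660 / 1000 = 1375.66 g/h

1375.66 g/h


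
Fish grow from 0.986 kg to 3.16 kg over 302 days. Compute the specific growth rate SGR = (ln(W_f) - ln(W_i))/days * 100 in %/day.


ln(W_f) = ln(3.16) = 1.150572
ln(W_i) = ln(0.986) = -0.014098924
ln(W_f) - ln(W_i) = 1.150572 - -0.014098924 = 1.1646709
SGR = 1.1646709 / 302 * 100 = 0.385653 %/day

0.385653 %/day


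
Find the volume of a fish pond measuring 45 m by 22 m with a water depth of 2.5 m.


Base area = L * W = 45 * 22 = 990 m^2
Volume = area * depth = 990 * 2.5 = 2475 m^3

2475 m^3


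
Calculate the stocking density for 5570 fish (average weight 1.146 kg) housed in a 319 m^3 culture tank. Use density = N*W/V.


Total biomass = 5570 fish * 1.146 kg = 6383.22 kg
Density = total biomass / volume = 6383.22 / 319 = 20.0101 kg/m^3

20.0101 kg/m^3


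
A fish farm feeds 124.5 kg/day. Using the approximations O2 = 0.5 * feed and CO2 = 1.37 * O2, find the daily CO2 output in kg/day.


O2 = 124.5 * 0.5 = 62.25
CO2 = 62.25 * 1.37 = 85.2825

85.2825 kg/day


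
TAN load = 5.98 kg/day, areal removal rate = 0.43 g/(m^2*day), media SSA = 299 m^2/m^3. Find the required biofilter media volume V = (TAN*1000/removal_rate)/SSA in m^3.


A = 5.98*1000 / 0.43 = 13906.977 m^2
V = 13906.977 / 299 = 46.5116

46.5116 m^3


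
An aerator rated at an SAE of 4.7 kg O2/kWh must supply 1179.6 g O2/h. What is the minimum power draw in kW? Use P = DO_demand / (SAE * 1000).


SAE in g O2/kWh = 4.7 * 1000 = 4700 g/kWh
P = DO_demand / SAE_g = 1179.6 / 4700 = 0.250979 kW

0.250979 kW


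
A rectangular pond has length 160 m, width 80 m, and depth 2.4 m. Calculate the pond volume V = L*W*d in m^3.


Base area = L * W = 160 * 80 = 12800 m^2
Volume = area * depth = 12800 * 2.4 = 30720 m^3

30720 m^3


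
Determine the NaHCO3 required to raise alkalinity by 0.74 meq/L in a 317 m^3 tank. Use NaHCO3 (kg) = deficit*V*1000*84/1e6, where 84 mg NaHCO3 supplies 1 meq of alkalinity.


Tank volume in L = 317 m^3 * 1000 = 317000 L
Total meq required = 0.74 meq/L * 317000 L = 234580 meq
NaHCO3 mass = 234580 meq * 84 mg/meq / 1e6 = 19.7047 kg

19.7047 kg


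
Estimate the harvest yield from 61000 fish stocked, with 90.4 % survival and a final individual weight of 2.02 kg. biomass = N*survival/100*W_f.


Survivors = 61000 * 90.4/100 = 55144 fish
Harvest biomass = survivors * W_f = 55144 * 2.02 = 111390.88 kg

111390.88 kg


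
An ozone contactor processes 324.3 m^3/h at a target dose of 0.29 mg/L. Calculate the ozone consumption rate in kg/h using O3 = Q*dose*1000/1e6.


O3 demand (mg/h) = Q * dose * 1000 = 324.3 * 0.29 * 1000 = 94047 mg/h
Convert mg to kg: 94047 / 1e6 = 0.094047 kg/h

0.094047 kg/h


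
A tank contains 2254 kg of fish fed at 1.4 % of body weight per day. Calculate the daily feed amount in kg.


Feeding rate fraction = 1.4% / 100 = 0.014
Daily feed = 2254 kg * 0.014 = 31.556 kg/day

31.556 kg/day


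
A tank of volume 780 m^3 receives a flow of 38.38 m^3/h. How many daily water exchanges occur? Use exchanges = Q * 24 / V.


Daily flow volume = 38.38 m^3/h * 24 h = 921.12 m^3/day
Exchanges = daily flow / tank volume = 921.12 / 780 = 1.18092 exchanges/day

1.18092 exchanges/day


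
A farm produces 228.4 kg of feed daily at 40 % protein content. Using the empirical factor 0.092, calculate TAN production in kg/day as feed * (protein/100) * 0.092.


Protein in feed = 228.4 * 40/100 = 91.36 kg/day
TAN = protein * 0.092 = 91.36 * 0.092 = 8.40512 kg/day

8.40512 kg/day


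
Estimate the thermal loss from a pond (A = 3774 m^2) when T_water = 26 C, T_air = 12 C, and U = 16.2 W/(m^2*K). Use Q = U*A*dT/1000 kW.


Temperature difference dT = 26 - 12 = 14 K
Heat loss (W) = U * A * dT = 16.2 * 3774 * 14 = 855943.2 W
Convert to kW: 855943.2 / 1000 = 855.9432 kW

855.9432 kW


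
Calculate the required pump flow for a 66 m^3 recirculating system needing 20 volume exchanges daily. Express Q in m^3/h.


Daily recirculation volume = 66 m^3 * 20 = 1320 m^3/day
Flow rate Q = daily volume / 24 h = 1320 / 24 = 55 m^3/h

55 m^3/h


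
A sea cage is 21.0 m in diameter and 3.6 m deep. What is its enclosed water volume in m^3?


r = d/2 = 21.0/2 = 10.5 m
Base area = pi*r^2 = pi*10.5^2 = 346.36059 m^2
Volume = 346.36059 * 3.6 = 1246.9 m^3

1246.9 m^3


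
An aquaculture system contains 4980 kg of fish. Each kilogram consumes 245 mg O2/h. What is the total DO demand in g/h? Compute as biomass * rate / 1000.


Total O2 consumption (mg/h) = 4980 kg * 245 mg/(kg*h) = 1220100 mg/h
Convert to g/h: 1220100 / 1000 = 1220.1 g/h

1220.1 g/h


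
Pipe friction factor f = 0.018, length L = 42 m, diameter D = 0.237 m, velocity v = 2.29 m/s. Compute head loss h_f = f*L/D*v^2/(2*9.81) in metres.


v^2 = 2.29^2 = 5.2441 m^2/s^2
L/D = 42/0.237 = 177.21519
h_f = f*(L/D)*v^2/(2g) = 0.018 * 177.21519 * 5.2441 / 19.62 = 0.8526 m

0.8526 m


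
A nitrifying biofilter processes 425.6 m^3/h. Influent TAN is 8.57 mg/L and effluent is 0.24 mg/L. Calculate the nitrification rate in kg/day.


Concentration drop: TAN_in - TAN_out = 8.57 - 0.24 = 8.33 mg/L
Hourly TAN removed = Q * dTAN = 425.6 m^3/h * 8.33 mg/L = 3545.248 g/h  (m^3/h * mg/L = g/h)
Daily TAN removed = 3545.248 * 24 = 85085.952 g/day
Convert to kg/day: 85085.952 / 1000 = 85.085952 kg/day

85.085952 kg/day
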